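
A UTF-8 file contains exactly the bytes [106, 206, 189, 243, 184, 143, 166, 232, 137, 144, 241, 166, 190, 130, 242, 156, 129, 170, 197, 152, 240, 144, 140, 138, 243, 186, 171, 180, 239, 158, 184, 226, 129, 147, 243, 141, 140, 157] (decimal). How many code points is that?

Byte at offset 0: 0x6A = 01101010 → 1-byte char (#1). Advance 1.
Byte at offset 1: 0xCE = 11001110 → 2-byte char (#2). Advance 2.
Byte at offset 3: 0xF3 = 11110011 → 4-byte char (#3). Advance 4.
Byte at offset 7: 0xE8 = 11101000 → 3-byte char (#4). Advance 3.
Byte at offset 10: 0xF1 = 11110001 → 4-byte char (#5). Advance 4.
Byte at offset 14: 0xF2 = 11110010 → 4-byte char (#6). Advance 4.
Byte at offset 18: 0xC5 = 11000101 → 2-byte char (#7). Advance 2.
Byte at offset 20: 0xF0 = 11110000 → 4-byte char (#8). Advance 4.
Byte at offset 24: 0xF3 = 11110011 → 4-byte char (#9). Advance 4.
Byte at offset 28: 0xEF = 11101111 → 3-byte char (#10). Advance 3.
Byte at offset 31: 0xE2 = 11100010 → 3-byte char (#11). Advance 3.
Byte at offset 34: 0xF3 = 11110011 → 4-byte char (#12). Advance 4.
Reached end at offset 38 after 12 code points.

12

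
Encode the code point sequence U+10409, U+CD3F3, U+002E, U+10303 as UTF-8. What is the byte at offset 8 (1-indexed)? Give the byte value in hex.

1-indexed offset 8 is 0-indexed offset 7.
U+10409 → 4-byte form F0 90 90 89 at offsets 0–3.
U+CD3F3 → 4-byte form F3 8D 8F B3 at offsets 4–7.
Offset 7 falls in char 2's range; it's byte 4 of F3 8D 8F B3 = 0xB3.

0xB3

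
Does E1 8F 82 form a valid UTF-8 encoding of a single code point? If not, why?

valid

Leading byte 0xE1 = 11100001 → 3-byte form.
Continuation bytes 0x8F=10001111, 0x82=10000010 all match 10xxxxxx.
Decoded value 0x13C2 is ≥ 0x800 (shortest form) and not a surrogate.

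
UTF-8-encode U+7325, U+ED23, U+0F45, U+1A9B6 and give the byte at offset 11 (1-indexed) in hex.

0x9A

1-indexed offset 11 is 0-indexed offset 10.
U+7325 → 3-byte form E7 8C A5 at offsets 0–2.
U+ED23 → 3-byte form EE B4 A3 at offsets 3–5.
U+0F45 → 3-byte form E0 BD 85 at offsets 6–8.
U+1A9B6 → 4-byte form F0 9A A6 B6 at offsets 9–12.
Offset 10 falls in char 4's range; it's byte 2 of F0 9A A6 B6 = 0x9A.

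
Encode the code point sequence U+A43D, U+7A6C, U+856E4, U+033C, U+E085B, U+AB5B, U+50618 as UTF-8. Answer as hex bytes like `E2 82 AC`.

EA 90 BD E7 A9 AC F2 85 9B A4 CC BC F3 A0 A1 9B EA AD 9B F1 90 98 98

U+A43D: 3-byte form → EA 90 BD.
U+7A6C: 3-byte form → E7 A9 AC.
U+856E4: 4-byte form → F2 85 9B A4.
U+033C: 2-byte form → CC BC.
U+E085B: 4-byte form → F3 A0 A1 9B.
U+AB5B: 3-byte form → EA AD 9B.
U+50618: 4-byte form → F1 90 98 98.
Concatenated (23 bytes): EA 90 BD E7 A9 AC F2 85 9B A4 CC BC F3 A0 A1 9B EA AD 9B F1 90 98 98.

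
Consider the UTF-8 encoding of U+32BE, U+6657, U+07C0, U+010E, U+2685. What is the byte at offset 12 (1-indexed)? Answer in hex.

1-indexed offset 12 is 0-indexed offset 11.
U+32BE → 3-byte form E3 8A BE at offsets 0–2.
U+6657 → 3-byte form E6 99 97 at offsets 3–5.
U+07C0 → 2-byte form DF 80 at offsets 6–7.
U+010E → 2-byte form C4 8E at offsets 8–9.
U+2685 → 3-byte form E2 9A 85 at offsets 10–12.
Offset 11 falls in char 5's range; it's byte 2 of E2 9A 85 = 0x9A.

0x9A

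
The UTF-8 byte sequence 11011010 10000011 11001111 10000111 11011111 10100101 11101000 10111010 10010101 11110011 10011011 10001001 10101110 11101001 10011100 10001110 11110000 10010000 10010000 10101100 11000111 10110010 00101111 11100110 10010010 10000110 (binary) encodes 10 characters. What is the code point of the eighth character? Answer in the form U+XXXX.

Offset 0: leading byte 0xDA = 11011010 → 2-byte char #1 = DA 83.
Offset 2: leading byte 0xCF = 11001111 → 2-byte char #2 = CF 87.
Offset 4: leading byte 0xDF = 11011111 → 2-byte char #3 = DF A5.
Offset 6: leading byte 0xE8 = 11101000 → 3-byte char #4 = E8 BA 95.
Offset 9: leading byte 0xF3 = 11110011 → 4-byte char #5 = F3 9B 89 AE.
Offset 13: leading byte 0xE9 = 11101001 → 3-byte char #6 = E9 9C 8E.
Offset 16: leading byte 0xF0 = 11110000 → 4-byte char #7 = F0 90 90 AC.
Offset 20: leading byte 0xC7 = 11000111 → 2-byte char #8 = C7 B2.
Leading byte 0xC7 = 11000111 matches 110xxxxx → 2-byte sequence.
Byte 1: 0xC7 = 11000111, payload 00111 (5 bits).
Byte 2: 0xB2 = 10110010 (10xxxxxx ✓), payload 110010.
Concatenate: 00111110010 = 0x1F2 (11 bits → U+01F2).

U+01F2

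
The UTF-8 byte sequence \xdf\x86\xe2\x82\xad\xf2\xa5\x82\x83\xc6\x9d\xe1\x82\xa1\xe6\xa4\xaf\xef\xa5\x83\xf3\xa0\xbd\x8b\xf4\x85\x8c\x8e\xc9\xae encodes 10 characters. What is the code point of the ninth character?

U+10530E

Offset 0: leading byte 0xDF = 11011111 → 2-byte char #1 = DF 86.
Offset 2: leading byte 0xE2 = 11100010 → 3-byte char #2 = E2 82 AD.
Offset 5: leading byte 0xF2 = 11110010 → 4-byte char #3 = F2 A5 82 83.
Offset 9: leading byte 0xC6 = 11000110 → 2-byte char #4 = C6 9D.
Offset 11: leading byte 0xE1 = 11100001 → 3-byte char #5 = E1 82 A1.
Offset 14: leading byte 0xE6 = 11100110 → 3-byte char #6 = E6 A4 AF.
Offset 17: leading byte 0xEF = 11101111 → 3-byte char #7 = EF A5 83.
Offset 20: leading byte 0xF3 = 11110011 → 4-byte char #8 = F3 A0 BD 8B.
Offset 24: leading byte 0xF4 = 11110100 → 4-byte char #9 = F4 85 8C 8E.
Leading byte 0xF4 = 11110100 matches 11110xxx → 4-byte sequence.
Byte 1: 0xF4 = 11110100, payload 100 (3 bits).
Byte 2: 0x85 = 10000101 (10xxxxxx ✓), payload 000101.
Byte 3: 0x8C = 10001100 (10xxxxxx ✓), payload 001100.
Byte 4: 0x8E = 10001110 (10xxxxxx ✓), payload 001110.
Concatenate: 100000101001100001110 = 0x10530E (21 bits → U+10530E).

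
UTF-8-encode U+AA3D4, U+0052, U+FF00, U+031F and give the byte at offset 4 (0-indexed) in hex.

U+AA3D4 → 4-byte form F2 AA 8F 94 at offsets 0–3.
U+0052 → 1-byte form 52 at offsets 4–4.
Offset 4 falls in char 2's range; it's byte 1 of 52 = 0x52.

0x52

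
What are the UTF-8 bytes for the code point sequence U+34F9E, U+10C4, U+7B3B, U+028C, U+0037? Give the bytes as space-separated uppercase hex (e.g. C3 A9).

U+34F9E: 4-byte form → F0 B4 BE 9E.
U+10C4: 3-byte form → E1 83 84.
U+7B3B: 3-byte form → E7 AC BB.
U+028C: 2-byte form → CA 8C.
U+0037: 1-byte form → 37.
Concatenated (13 bytes): F0 B4 BE 9E E1 83 84 E7 AC BB CA 8C 37.

F0 B4 BE 9E E1 83 84 E7 AC BB CA 8C 37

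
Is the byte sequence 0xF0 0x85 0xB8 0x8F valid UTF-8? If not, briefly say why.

Leading byte 0xF0 = 11110000 → 4-byte form.
Continuation bytes all match 10xxxxxx. Payload decodes to 0x5E0F.
But 0x5E0F < 0x10000, the minimum for a 4-byte sequence — this is an overlong encoding.

invalid (overlong encoding)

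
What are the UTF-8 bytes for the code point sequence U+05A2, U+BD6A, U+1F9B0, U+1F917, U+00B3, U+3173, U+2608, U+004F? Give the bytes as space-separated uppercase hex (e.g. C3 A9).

D6 A2 EB B5 AA F0 9F A6 B0 F0 9F A4 97 C2 B3 E3 85 B3 E2 98 88 4F

U+05A2: 2-byte form → D6 A2.
U+BD6A: 3-byte form → EB B5 AA.
U+1F9B0: 4-byte form → F0 9F A6 B0.
U+1F917: 4-byte form → F0 9F A4 97.
U+00B3: 2-byte form → C2 B3.
U+3173: 3-byte form → E3 85 B3.
U+2608: 3-byte form → E2 98 88.
U+004F: 1-byte form → 4F.
Concatenated (22 bytes): D6 A2 EB B5 AA F0 9F A6 B0 F0 9F A4 97 C2 B3 E3 85 B3 E2 98 88 4F.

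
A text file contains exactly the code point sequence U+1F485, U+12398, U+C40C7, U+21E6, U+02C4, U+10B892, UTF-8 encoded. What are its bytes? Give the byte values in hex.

F0 9F 92 85 F0 92 8E 98 F3 84 83 87 E2 87 A6 CB 84 F4 8B A2 92

U+1F485: 4-byte form → F0 9F 92 85.
U+12398: 4-byte form → F0 92 8E 98.
U+C40C7: 4-byte form → F3 84 83 87.
U+21E6: 3-byte form → E2 87 A6.
U+02C4: 2-byte form → CB 84.
U+10B892: 4-byte form → F4 8B A2 92.
Concatenated (21 bytes): F0 9F 92 85 F0 92 8E 98 F3 84 83 87 E2 87 A6 CB 84 F4 8B A2 92.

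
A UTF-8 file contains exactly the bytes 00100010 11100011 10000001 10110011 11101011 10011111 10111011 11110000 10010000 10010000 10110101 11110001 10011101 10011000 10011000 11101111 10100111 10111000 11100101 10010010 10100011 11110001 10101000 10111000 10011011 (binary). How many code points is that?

Byte at offset 0: 0x22 = 00100010 → 1-byte char (#1). Advance 1.
Byte at offset 1: 0xE3 = 11100011 → 3-byte char (#2). Advance 3.
Byte at offset 4: 0xEB = 11101011 → 3-byte char (#3). Advance 3.
Byte at offset 7: 0xF0 = 11110000 → 4-byte char (#4). Advance 4.
Byte at offset 11: 0xF1 = 11110001 → 4-byte char (#5). Advance 4.
Byte at offset 15: 0xEF = 11101111 → 3-byte char (#6). Advance 3.
Byte at offset 18: 0xE5 = 11100101 → 3-byte char (#7). Advance 3.
Byte at offset 21: 0xF1 = 11110001 → 4-byte char (#8). Advance 4.
Reached end at offset 25 after 8 code points.

8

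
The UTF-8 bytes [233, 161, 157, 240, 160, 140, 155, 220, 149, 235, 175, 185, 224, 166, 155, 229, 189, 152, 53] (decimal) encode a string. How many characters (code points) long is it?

Byte at offset 0: 0xE9 = 11101001 → 3-byte char (#1). Advance 3.
Byte at offset 3: 0xF0 = 11110000 → 4-byte char (#2). Advance 4.
Byte at offset 7: 0xDC = 11011100 → 2-byte char (#3). Advance 2.
Byte at offset 9: 0xEB = 11101011 → 3-byte char (#4). Advance 3.
Byte at offset 12: 0xE0 = 11100000 → 3-byte char (#5). Advance 3.
Byte at offset 15: 0xE5 = 11100101 → 3-byte char (#6). Advance 3.
Byte at offset 18: 0x35 = 00110101 → 1-byte char (#7). Advance 1.
Reached end at offset 19 after 7 code points.

7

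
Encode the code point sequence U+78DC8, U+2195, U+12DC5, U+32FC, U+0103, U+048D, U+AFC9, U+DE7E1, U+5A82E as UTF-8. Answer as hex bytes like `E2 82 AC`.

F1 B8 B7 88 E2 86 95 F0 92 B7 85 E3 8B BC C4 83 D2 8D EA BF 89 F3 9E 9F A1 F1 9A A0 AE

U+78DC8: 4-byte form → F1 B8 B7 88.
U+2195: 3-byte form → E2 86 95.
U+12DC5: 4-byte form → F0 92 B7 85.
U+32FC: 3-byte form → E3 8B BC.
U+0103: 2-byte form → C4 83.
U+048D: 2-byte form → D2 8D.
U+AFC9: 3-byte form → EA BF 89.
U+DE7E1: 4-byte form → F3 9E 9F A1.
U+5A82E: 4-byte form → F1 9A A0 AE.
Concatenated (29 bytes): F1 B8 B7 88 E2 86 95 F0 92 B7 85 E3 8B BC C4 83 D2 8D EA BF 89 F3 9E 9F A1 F1 9A A0 AE.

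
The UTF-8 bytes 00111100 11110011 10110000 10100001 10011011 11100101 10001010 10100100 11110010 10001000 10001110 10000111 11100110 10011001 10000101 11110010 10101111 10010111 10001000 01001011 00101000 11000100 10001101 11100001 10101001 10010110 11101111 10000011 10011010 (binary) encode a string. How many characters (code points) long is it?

Byte at offset 0: 0x3C = 00111100 → 1-byte char (#1). Advance 1.
Byte at offset 1: 0xF3 = 11110011 → 4-byte char (#2). Advance 4.
Byte at offset 5: 0xE5 = 11100101 → 3-byte char (#3). Advance 3.
Byte at offset 8: 0xF2 = 11110010 → 4-byte char (#4). Advance 4.
Byte at offset 12: 0xE6 = 11100110 → 3-byte char (#5). Advance 3.
Byte at offset 15: 0xF2 = 11110010 → 4-byte char (#6). Advance 4.
Byte at offset 19: 0x4B = 01001011 → 1-byte char (#7). Advance 1.
Byte at offset 20: 0x28 = 00101000 → 1-byte char (#8). Advance 1.
Byte at offset 21: 0xC4 = 11000100 → 2-byte char (#9). Advance 2.
Byte at offset 23: 0xE1 = 11100001 → 3-byte char (#10). Advance 3.
Byte at offset 26: 0xEF = 11101111 → 3-byte char (#11). Advance 3.
Reached end at offset 29 after 11 code points.

11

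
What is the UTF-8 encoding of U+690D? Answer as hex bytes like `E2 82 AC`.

E6 A4 8D

U+690D = 0x690D = 26893 decimal. In range U+0800–U+FFFF → 3-byte form: 1110xxxx 10xxxxxx 10xxxxxx.
Binary (16 bits): 0110100100001101.
Split 4+6+6: 0110 | 100100 | 001101.
Byte 1: 11100110 = 0xE6.
Byte 2: 10100100 = 0xA4.
Byte 3: 10001101 = 0x8D.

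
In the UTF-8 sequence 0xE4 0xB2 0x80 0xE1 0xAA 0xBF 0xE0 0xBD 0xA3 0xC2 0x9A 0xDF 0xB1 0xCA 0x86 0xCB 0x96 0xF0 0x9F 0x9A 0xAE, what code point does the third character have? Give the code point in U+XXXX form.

Offset 0: leading byte 0xE4 = 11100100 → 3-byte char #1 = E4 B2 80.
Offset 3: leading byte 0xE1 = 11100001 → 3-byte char #2 = E1 AA BF.
Offset 6: leading byte 0xE0 = 11100000 → 3-byte char #3 = E0 BD A3.
Leading byte 0xE0 = 11100000 matches 1110xxxx → 3-byte sequence.
Byte 1: 0xE0 = 11100000, payload 0000 (4 bits).
Byte 2: 0xBD = 10111101 (10xxxxxx ✓), payload 111101.
Byte 3: 0xA3 = 10100011 (10xxxxxx ✓), payload 100011.
Concatenate: 0000111101100011 = 0xF63 (16 bits → U+0F63).

U+0F63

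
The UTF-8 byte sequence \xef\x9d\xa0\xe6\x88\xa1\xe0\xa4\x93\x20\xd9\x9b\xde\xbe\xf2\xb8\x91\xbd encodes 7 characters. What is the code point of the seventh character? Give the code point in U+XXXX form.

U+B847D

Offset 0: leading byte 0xEF = 11101111 → 3-byte char #1 = EF 9D A0.
Offset 3: leading byte 0xE6 = 11100110 → 3-byte char #2 = E6 88 A1.
Offset 6: leading byte 0xE0 = 11100000 → 3-byte char #3 = E0 A4 93.
Offset 9: leading byte 0x20 = 00100000 → 1-byte char #4 = 20.
Offset 10: leading byte 0xD9 = 11011001 → 2-byte char #5 = D9 9B.
Offset 12: leading byte 0xDE = 11011110 → 2-byte char #6 = DE BE.
Offset 14: leading byte 0xF2 = 11110010 → 4-byte char #7 = F2 B8 91 BD.
Leading byte 0xF2 = 11110010 matches 11110xxx → 4-byte sequence.
Byte 1: 0xF2 = 11110010, payload 010 (3 bits).
Byte 2: 0xB8 = 10111000 (10xxxxxx ✓), payload 111000.
Byte 3: 0x91 = 10010001 (10xxxxxx ✓), payload 010001.
Byte 4: 0xBD = 10111101 (10xxxxxx ✓), payload 111101.
Concatenate: 010111000010001111101 = 0xB847D (21 bits → U+B847D).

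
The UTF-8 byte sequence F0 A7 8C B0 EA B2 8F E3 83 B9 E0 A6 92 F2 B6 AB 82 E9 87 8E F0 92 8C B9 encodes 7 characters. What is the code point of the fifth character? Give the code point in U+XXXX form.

Offset 0: leading byte 0xF0 = 11110000 → 4-byte char #1 = F0 A7 8C B0.
Offset 4: leading byte 0xEA = 11101010 → 3-byte char #2 = EA B2 8F.
Offset 7: leading byte 0xE3 = 11100011 → 3-byte char #3 = E3 83 B9.
Offset 10: leading byte 0xE0 = 11100000 → 3-byte char #4 = E0 A6 92.
Offset 13: leading byte 0xF2 = 11110010 → 4-byte char #5 = F2 B6 AB 82.
Leading byte 0xF2 = 11110010 matches 11110xxx → 4-byte sequence.
Byte 1: 0xF2 = 11110010, payload 010 (3 bits).
Byte 2: 0xB6 = 10110110 (10xxxxxx ✓), payload 110110.
Byte 3: 0xAB = 10101011 (10xxxxxx ✓), payload 101011.
Byte 4: 0x82 = 10000010 (10xxxxxx ✓), payload 000010.
Concatenate: 010110110101011000010 = 0xB6AC2 (21 bits → U+B6AC2).

U+B6AC2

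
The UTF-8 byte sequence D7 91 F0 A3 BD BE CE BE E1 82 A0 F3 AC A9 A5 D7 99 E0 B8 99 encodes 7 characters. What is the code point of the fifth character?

Offset 0: leading byte 0xD7 = 11010111 → 2-byte char #1 = D7 91.
Offset 2: leading byte 0xF0 = 11110000 → 4-byte char #2 = F0 A3 BD BE.
Offset 6: leading byte 0xCE = 11001110 → 2-byte char #3 = CE BE.
Offset 8: leading byte 0xE1 = 11100001 → 3-byte char #4 = E1 82 A0.
Offset 11: leading byte 0xF3 = 11110011 → 4-byte char #5 = F3 AC A9 A5.
Leading byte 0xF3 = 11110011 matches 11110xxx → 4-byte sequence.
Byte 1: 0xF3 = 11110011, payload 011 (3 bits).
Byte 2: 0xAC = 10101100 (10xxxxxx ✓), payload 101100.
Byte 3: 0xA9 = 10101001 (10xxxxxx ✓), payload 101001.
Byte 4: 0xA5 = 10100101 (10xxxxxx ✓), payload 100101.
Concatenate: 011101100101001100101 = 0xECA65 (21 bits → U+ECA65).

U+ECA65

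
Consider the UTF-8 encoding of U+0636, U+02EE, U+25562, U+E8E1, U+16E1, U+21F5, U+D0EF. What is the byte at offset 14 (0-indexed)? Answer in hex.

0xE2

U+0636 → 2-byte form D8 B6 at offsets 0–1.
U+02EE → 2-byte form CB AE at offsets 2–3.
U+25562 → 4-byte form F0 A5 95 A2 at offsets 4–7.
U+E8E1 → 3-byte form EE A3 A1 at offsets 8–10.
U+16E1 → 3-byte form E1 9B A1 at offsets 11–13.
U+21F5 → 3-byte form E2 87 B5 at offsets 14–16.
Offset 14 falls in char 6's range; it's byte 1 of E2 87 B5 = 0xE2.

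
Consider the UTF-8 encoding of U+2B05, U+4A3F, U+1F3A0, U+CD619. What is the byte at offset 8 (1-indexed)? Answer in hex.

1-indexed offset 8 is 0-indexed offset 7.
U+2B05 → 3-byte form E2 AC 85 at offsets 0–2.
U+4A3F → 3-byte form E4 A8 BF at offsets 3–5.
U+1F3A0 → 4-byte form F0 9F 8E A0 at offsets 6–9.
Offset 7 falls in char 3's range; it's byte 2 of F0 9F 8E A0 = 0x9F.

0x9F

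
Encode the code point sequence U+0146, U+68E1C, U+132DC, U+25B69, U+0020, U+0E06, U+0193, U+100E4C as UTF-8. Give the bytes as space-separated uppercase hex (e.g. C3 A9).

C5 86 F1 A8 B8 9C F0 93 8B 9C F0 A5 AD A9 20 E0 B8 86 C6 93 F4 80 B9 8C

U+0146: 2-byte form → C5 86.
U+68E1C: 4-byte form → F1 A8 B8 9C.
U+132DC: 4-byte form → F0 93 8B 9C.
U+25B69: 4-byte form → F0 A5 AD A9.
U+0020: 1-byte form → 20.
U+0E06: 3-byte form → E0 B8 86.
U+0193: 2-byte form → C6 93.
U+100E4C: 4-byte form → F4 80 B9 8C.
Concatenated (24 bytes): C5 86 F1 A8 B8 9C F0 93 8B 9C F0 A5 AD A9 20 E0 B8 86 C6 93 F4 80 B9 8C.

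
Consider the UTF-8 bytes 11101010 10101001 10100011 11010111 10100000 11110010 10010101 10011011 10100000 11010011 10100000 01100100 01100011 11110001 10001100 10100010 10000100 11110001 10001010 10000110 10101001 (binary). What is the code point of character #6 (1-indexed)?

U+0063

Offset 0: leading byte 0xEA = 11101010 → 3-byte char #1 = EA A9 A3.
Offset 3: leading byte 0xD7 = 11010111 → 2-byte char #2 = D7 A0.
Offset 5: leading byte 0xF2 = 11110010 → 4-byte char #3 = F2 95 9B A0.
Offset 9: leading byte 0xD3 = 11010011 → 2-byte char #4 = D3 A0.
Offset 11: leading byte 0x64 = 01100100 → 1-byte char #5 = 64.
Offset 12: leading byte 0x63 = 01100011 → 1-byte char #6 = 63.
Leading byte 0x63 = 01100011 matches 0xxxxxxx → 1-byte sequence.
Byte 1: 0x63 = 01100011, payload 1100011 (7 bits).
Concatenate: 1100011 = 0x63 (7 bits → U+0063).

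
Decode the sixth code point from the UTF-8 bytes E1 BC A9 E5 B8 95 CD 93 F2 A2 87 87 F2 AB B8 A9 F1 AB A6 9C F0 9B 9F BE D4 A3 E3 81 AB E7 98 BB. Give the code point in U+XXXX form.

U+6B99C

Offset 0: leading byte 0xE1 = 11100001 → 3-byte char #1 = E1 BC A9.
Offset 3: leading byte 0xE5 = 11100101 → 3-byte char #2 = E5 B8 95.
Offset 6: leading byte 0xCD = 11001101 → 2-byte char #3 = CD 93.
Offset 8: leading byte 0xF2 = 11110010 → 4-byte char #4 = F2 A2 87 87.
Offset 12: leading byte 0xF2 = 11110010 → 4-byte char #5 = F2 AB B8 A9.
Offset 16: leading byte 0xF1 = 11110001 → 4-byte char #6 = F1 AB A6 9C.
Leading byte 0xF1 = 11110001 matches 11110xxx → 4-byte sequence.
Byte 1: 0xF1 = 11110001, payload 001 (3 bits).
Byte 2: 0xAB = 10101011 (10xxxxxx ✓), payload 101011.
Byte 3: 0xA6 = 10100110 (10xxxxxx ✓), payload 100110.
Byte 4: 0x9C = 10011100 (10xxxxxx ✓), payload 011100.
Concatenate: 001101011100110011100 = 0x6B99C (21 bits → U+6B99C).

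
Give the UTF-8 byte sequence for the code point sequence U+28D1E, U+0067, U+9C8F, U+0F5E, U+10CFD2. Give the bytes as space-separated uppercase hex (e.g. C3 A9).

U+28D1E: 4-byte form → F0 A8 B4 9E.
U+0067: 1-byte form → 67.
U+9C8F: 3-byte form → E9 B2 8F.
U+0F5E: 3-byte form → E0 BD 9E.
U+10CFD2: 4-byte form → F4 8C BF 92.
Concatenated (15 bytes): F0 A8 B4 9E 67 E9 B2 8F E0 BD 9E F4 8C BF 92.

F0 A8 B4 9E 67 E9 B2 8F E0 BD 9E F4 8C BF 92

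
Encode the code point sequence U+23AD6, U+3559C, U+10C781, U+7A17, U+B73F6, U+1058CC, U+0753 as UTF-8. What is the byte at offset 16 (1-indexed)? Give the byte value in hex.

1-indexed offset 16 is 0-indexed offset 15.
U+23AD6 → 4-byte form F0 A3 AB 96 at offsets 0–3.
U+3559C → 4-byte form F0 B5 96 9C at offsets 4–7.
U+10C781 → 4-byte form F4 8C 9E 81 at offsets 8–11.
U+7A17 → 3-byte form E7 A8 97 at offsets 12–14.
U+B73F6 → 4-byte form F2 B7 8F B6 at offsets 15–18.
Offset 15 falls in char 5's range; it's byte 1 of F2 B7 8F B6 = 0xF2.

0xF2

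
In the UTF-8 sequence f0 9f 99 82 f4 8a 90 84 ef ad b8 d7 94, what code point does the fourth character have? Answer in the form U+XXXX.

U+05D4

Offset 0: leading byte 0xF0 = 11110000 → 4-byte char #1 = F0 9F 99 82.
Offset 4: leading byte 0xF4 = 11110100 → 4-byte char #2 = F4 8A 90 84.
Offset 8: leading byte 0xEF = 11101111 → 3-byte char #3 = EF AD B8.
Offset 11: leading byte 0xD7 = 11010111 → 2-byte char #4 = D7 94.
Leading byte 0xD7 = 11010111 matches 110xxxxx → 2-byte sequence.
Byte 1: 0xD7 = 11010111, payload 10111 (5 bits).
Byte 2: 0x94 = 10010100 (10xxxxxx ✓), payload 010100.
Concatenate: 10111010100 = 0x5D4 (11 bits → U+05D4).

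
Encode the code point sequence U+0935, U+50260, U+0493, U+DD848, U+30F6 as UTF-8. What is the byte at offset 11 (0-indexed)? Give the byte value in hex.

0xA1

U+0935 → 3-byte form E0 A4 B5 at offsets 0–2.
U+50260 → 4-byte form F1 90 89 A0 at offsets 3–6.
U+0493 → 2-byte form D2 93 at offsets 7–8.
U+DD848 → 4-byte form F3 9D A1 88 at offsets 9–12.
Offset 11 falls in char 4's range; it's byte 3 of F3 9D A1 88 = 0xA1.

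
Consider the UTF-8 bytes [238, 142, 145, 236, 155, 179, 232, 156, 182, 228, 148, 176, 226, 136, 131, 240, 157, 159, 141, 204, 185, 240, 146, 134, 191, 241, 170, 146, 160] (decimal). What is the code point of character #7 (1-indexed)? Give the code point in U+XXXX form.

Offset 0: leading byte 0xEE = 11101110 → 3-byte char #1 = EE 8E 91.
Offset 3: leading byte 0xEC = 11101100 → 3-byte char #2 = EC 9B B3.
Offset 6: leading byte 0xE8 = 11101000 → 3-byte char #3 = E8 9C B6.
Offset 9: leading byte 0xE4 = 11100100 → 3-byte char #4 = E4 94 B0.
Offset 12: leading byte 0xE2 = 11100010 → 3-byte char #5 = E2 88 83.
Offset 15: leading byte 0xF0 = 11110000 → 4-byte char #6 = F0 9D 9F 8D.
Offset 19: leading byte 0xCC = 11001100 → 2-byte char #7 = CC B9.
Leading byte 0xCC = 11001100 matches 110xxxxx → 2-byte sequence.
Byte 1: 0xCC = 11001100, payload 01100 (5 bits).
Byte 2: 0xB9 = 10111001 (10xxxxxx ✓), payload 111001.
Concatenate: 01100111001 = 0x339 (11 bits → U+0339).

U+0339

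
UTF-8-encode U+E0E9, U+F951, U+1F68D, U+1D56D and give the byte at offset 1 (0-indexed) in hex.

U+E0E9 → 3-byte form EE 83 A9 at offsets 0–2.
Offset 1 falls in char 1's range; it's byte 2 of EE 83 A9 = 0x83.

0x83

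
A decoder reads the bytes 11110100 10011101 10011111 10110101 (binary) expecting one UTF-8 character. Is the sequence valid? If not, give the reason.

Leading byte 0xF4 = 11110100 → 4-byte form.
Payload = 0x11D7F5, which exceeds U+10FFFF, the maximum Unicode code point. (Leading bytes F5–FF, or F4 followed by ≥ 0x90, are invalid.)

invalid (encodes a value above U+10FFFF)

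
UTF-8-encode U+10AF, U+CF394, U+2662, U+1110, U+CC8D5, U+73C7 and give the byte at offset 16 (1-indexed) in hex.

0xA3

1-indexed offset 16 is 0-indexed offset 15.
U+10AF → 3-byte form E1 82 AF at offsets 0–2.
U+CF394 → 4-byte form F3 8F 8E 94 at offsets 3–6.
U+2662 → 3-byte form E2 99 A2 at offsets 7–9.
U+1110 → 3-byte form E1 84 90 at offsets 10–12.
U+CC8D5 → 4-byte form F3 8C A3 95 at offsets 13–16.
Offset 15 falls in char 5's range; it's byte 3 of F3 8C A3 95 = 0xA3.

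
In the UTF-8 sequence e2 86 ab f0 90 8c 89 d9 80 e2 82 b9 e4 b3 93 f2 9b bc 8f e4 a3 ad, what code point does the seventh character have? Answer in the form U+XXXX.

Offset 0: leading byte 0xE2 = 11100010 → 3-byte char #1 = E2 86 AB.
Offset 3: leading byte 0xF0 = 11110000 → 4-byte char #2 = F0 90 8C 89.
Offset 7: leading byte 0xD9 = 11011001 → 2-byte char #3 = D9 80.
Offset 9: leading byte 0xE2 = 11100010 → 3-byte char #4 = E2 82 B9.
Offset 12: leading byte 0xE4 = 11100100 → 3-byte char #5 = E4 B3 93.
Offset 15: leading byte 0xF2 = 11110010 → 4-byte char #6 = F2 9B BC 8F.
Offset 19: leading byte 0xE4 = 11100100 → 3-byte char #7 = E4 A3 AD.
Leading byte 0xE4 = 11100100 matches 1110xxxx → 3-byte sequence.
Byte 1: 0xE4 = 11100100, payload 0100 (4 bits).
Byte 2: 0xA3 = 10100011 (10xxxxxx ✓), payload 100011.
Byte 3: 0xAD = 10101101 (10xxxxxx ✓), payload 101101.
Concatenate: 0100100011101101 = 0x48ED (16 bits → U+48ED).

U+48ED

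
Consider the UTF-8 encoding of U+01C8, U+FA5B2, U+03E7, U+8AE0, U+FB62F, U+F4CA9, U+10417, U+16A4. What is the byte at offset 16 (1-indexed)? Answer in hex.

1-indexed offset 16 is 0-indexed offset 15.
U+01C8 → 2-byte form C7 88 at offsets 0–1.
U+FA5B2 → 4-byte form F3 BA 96 B2 at offsets 2–5.
U+03E7 → 2-byte form CF A7 at offsets 6–7.
U+8AE0 → 3-byte form E8 AB A0 at offsets 8–10.
U+FB62F → 4-byte form F3 BB 98 AF at offsets 11–14.
U+F4CA9 → 4-byte form F3 B4 B2 A9 at offsets 15–18.
Offset 15 falls in char 6's range; it's byte 1 of F3 B4 B2 A9 = 0xF3.

0xF3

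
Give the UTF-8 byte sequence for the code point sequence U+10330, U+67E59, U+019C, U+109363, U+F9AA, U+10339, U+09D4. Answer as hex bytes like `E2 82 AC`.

F0 90 8C B0 F1 A7 B9 99 C6 9C F4 89 8D A3 EF A6 AA F0 90 8C B9 E0 A7 94

U+10330: 4-byte form → F0 90 8C B0.
U+67E59: 4-byte form → F1 A7 B9 99.
U+019C: 2-byte form → C6 9C.
U+109363: 4-byte form → F4 89 8D A3.
U+F9AA: 3-byte form → EF A6 AA.
U+10339: 4-byte form → F0 90 8C B9.
U+09D4: 3-byte form → E0 A7 94.
Concatenated (24 bytes): F0 90 8C B0 F1 A7 B9 99 C6 9C F4 89 8D A3 EF A6 AA F0 90 8C B9 E0 A7 94.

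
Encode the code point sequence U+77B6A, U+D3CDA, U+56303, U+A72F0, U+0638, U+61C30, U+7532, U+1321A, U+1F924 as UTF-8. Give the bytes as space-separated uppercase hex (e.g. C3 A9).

U+77B6A: 4-byte form → F1 B7 AD AA.
U+D3CDA: 4-byte form → F3 93 B3 9A.
U+56303: 4-byte form → F1 96 8C 83.
U+A72F0: 4-byte form → F2 A7 8B B0.
U+0638: 2-byte form → D8 B8.
U+61C30: 4-byte form → F1 A1 B0 B0.
U+7532: 3-byte form → E7 94 B2.
U+1321A: 4-byte form → F0 93 88 9A.
U+1F924: 4-byte form → F0 9F A4 A4.
Concatenated (33 bytes): F1 B7 AD AA F3 93 B3 9A F1 96 8C 83 F2 A7 8B B0 D8 B8 F1 A1 B0 B0 E7 94 B2 F0 93 88 9A F0 9F A4 A4.

F1 B7 AD AA F3 93 B3 9A F1 96 8C 83 F2 A7 8B B0 D8 B8 F1 A1 B0 B0 E7 94 B2 F0 93 88 9A F0 9F A4 A4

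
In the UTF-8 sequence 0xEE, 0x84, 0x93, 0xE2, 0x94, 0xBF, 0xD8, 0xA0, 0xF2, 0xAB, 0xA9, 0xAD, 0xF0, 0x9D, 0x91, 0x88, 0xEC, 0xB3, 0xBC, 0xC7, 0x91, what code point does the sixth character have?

Offset 0: leading byte 0xEE = 11101110 → 3-byte char #1 = EE 84 93.
Offset 3: leading byte 0xE2 = 11100010 → 3-byte char #2 = E2 94 BF.
Offset 6: leading byte 0xD8 = 11011000 → 2-byte char #3 = D8 A0.
Offset 8: leading byte 0xF2 = 11110010 → 4-byte char #4 = F2 AB A9 AD.
Offset 12: leading byte 0xF0 = 11110000 → 4-byte char #5 = F0 9D 91 88.
Offset 16: leading byte 0xEC = 11101100 → 3-byte char #6 = EC B3 BC.
Leading byte 0xEC = 11101100 matches 1110xxxx → 3-byte sequence.
Byte 1: 0xEC = 11101100, payload 1100 (4 bits).
Byte 2: 0xB3 = 10110011 (10xxxxxx ✓), payload 110011.
Byte 3: 0xBC = 10111100 (10xxxxxx ✓), payload 111100.
Concatenate: 1100110011111100 = 0xCCFC (16 bits → U+CCFC).

U+CCFC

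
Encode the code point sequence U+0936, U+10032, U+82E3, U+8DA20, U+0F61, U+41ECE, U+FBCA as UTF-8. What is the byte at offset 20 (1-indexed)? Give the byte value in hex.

1-indexed offset 20 is 0-indexed offset 19.
U+0936 → 3-byte form E0 A4 B6 at offsets 0–2.
U+10032 → 4-byte form F0 90 80 B2 at offsets 3–6.
U+82E3 → 3-byte form E8 8B A3 at offsets 7–9.
U+8DA20 → 4-byte form F2 8D A8 A0 at offsets 10–13.
U+0F61 → 3-byte form E0 BD A1 at offsets 14–16.
U+41ECE → 4-byte form F1 81 BB 8E at offsets 17–20.
Offset 19 falls in char 6's range; it's byte 3 of F1 81 BB 8E = 0xBB.

0xBB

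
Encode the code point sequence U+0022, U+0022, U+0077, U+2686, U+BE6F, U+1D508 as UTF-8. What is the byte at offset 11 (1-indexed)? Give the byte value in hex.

1-indexed offset 11 is 0-indexed offset 10.
U+0022 → 1-byte form 22 at offsets 0–0.
U+0022 → 1-byte form 22 at offsets 1–1.
U+0077 → 1-byte form 77 at offsets 2–2.
U+2686 → 3-byte form E2 9A 86 at offsets 3–5.
U+BE6F → 3-byte form EB B9 AF at offsets 6–8.
U+1D508 → 4-byte form F0 9D 94 88 at offsets 9–12.
Offset 10 falls in char 6's range; it's byte 2 of F0 9D 94 88 = 0x9D.

0x9D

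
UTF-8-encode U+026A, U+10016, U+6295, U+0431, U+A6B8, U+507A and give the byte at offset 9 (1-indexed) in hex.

1-indexed offset 9 is 0-indexed offset 8.
U+026A → 2-byte form C9 AA at offsets 0–1.
U+10016 → 4-byte form F0 90 80 96 at offsets 2–5.
U+6295 → 3-byte form E6 8A 95 at offsets 6–8.
Offset 8 falls in char 3's range; it's byte 3 of E6 8A 95 = 0x95.

0x95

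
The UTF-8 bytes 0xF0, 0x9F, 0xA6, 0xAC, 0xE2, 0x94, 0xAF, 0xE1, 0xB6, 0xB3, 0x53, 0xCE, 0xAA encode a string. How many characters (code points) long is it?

Byte at offset 0: 0xF0 = 11110000 → 4-byte char (#1). Advance 4.
Byte at offset 4: 0xE2 = 11100010 → 3-byte char (#2). Advance 3.
Byte at offset 7: 0xE1 = 11100001 → 3-byte char (#3). Advance 3.
Byte at offset 10: 0x53 = 01010011 → 1-byte char (#4). Advance 1.
Byte at offset 11: 0xCE = 11001110 → 2-byte char (#5). Advance 2.
Reached end at offset 13 after 5 code points.

5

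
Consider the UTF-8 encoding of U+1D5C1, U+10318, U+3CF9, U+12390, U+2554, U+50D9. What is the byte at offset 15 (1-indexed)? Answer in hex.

0x90

1-indexed offset 15 is 0-indexed offset 14.
U+1D5C1 → 4-byte form F0 9D 97 81 at offsets 0–3.
U+10318 → 4-byte form F0 90 8C 98 at offsets 4–7.
U+3CF9 → 3-byte form E3 B3 B9 at offsets 8–10.
U+12390 → 4-byte form F0 92 8E 90 at offsets 11–14.
Offset 14 falls in char 4's range; it's byte 4 of F0 92 8E 90 = 0x90.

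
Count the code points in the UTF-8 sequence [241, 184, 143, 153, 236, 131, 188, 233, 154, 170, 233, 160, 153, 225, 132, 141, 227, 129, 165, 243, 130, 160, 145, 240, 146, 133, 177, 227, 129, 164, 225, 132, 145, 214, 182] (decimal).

Byte at offset 0: 0xF1 = 11110001 → 4-byte char (#1). Advance 4.
Byte at offset 4: 0xEC = 11101100 → 3-byte char (#2). Advance 3.
Byte at offset 7: 0xE9 = 11101001 → 3-byte char (#3). Advance 3.
Byte at offset 10: 0xE9 = 11101001 → 3-byte char (#4). Advance 3.
Byte at offset 13: 0xE1 = 11100001 → 3-byte char (#5). Advance 3.
Byte at offset 16: 0xE3 = 11100011 → 3-byte char (#6). Advance 3.
Byte at offset 19: 0xF3 = 11110011 → 4-byte char (#7). Advance 4.
Byte at offset 23: 0xF0 = 11110000 → 4-byte char (#8). Advance 4.
Byte at offset 27: 0xE3 = 11100011 → 3-byte char (#9). Advance 3.
Byte at offset 30: 0xE1 = 11100001 → 3-byte char (#10). Advance 3.
Byte at offset 33: 0xD6 = 11010110 → 2-byte char (#11). Advance 2.
Reached end at offset 35 after 11 code points.

11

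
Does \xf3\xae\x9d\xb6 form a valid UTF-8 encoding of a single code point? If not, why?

valid

Leading byte 0xF3 = 11110011 → 4-byte form.
Continuation bytes 0xAE=10101110, 0x9D=10011101, 0xB6=10110110 all match 10xxxxxx.
Decoded value 0xEE776 is ≥ 0x10000 (shortest form) and not a surrogate.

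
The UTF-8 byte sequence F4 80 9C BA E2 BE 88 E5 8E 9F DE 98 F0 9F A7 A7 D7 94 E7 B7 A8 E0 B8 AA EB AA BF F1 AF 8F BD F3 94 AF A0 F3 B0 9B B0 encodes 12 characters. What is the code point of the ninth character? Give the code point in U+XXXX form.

U+BABF

Offset 0: leading byte 0xF4 = 11110100 → 4-byte char #1 = F4 80 9C BA.
Offset 4: leading byte 0xE2 = 11100010 → 3-byte char #2 = E2 BE 88.
Offset 7: leading byte 0xE5 = 11100101 → 3-byte char #3 = E5 8E 9F.
Offset 10: leading byte 0xDE = 11011110 → 2-byte char #4 = DE 98.
Offset 12: leading byte 0xF0 = 11110000 → 4-byte char #5 = F0 9F A7 A7.
Offset 16: leading byte 0xD7 = 11010111 → 2-byte char #6 = D7 94.
Offset 18: leading byte 0xE7 = 11100111 → 3-byte char #7 = E7 B7 A8.
Offset 21: leading byte 0xE0 = 11100000 → 3-byte char #8 = E0 B8 AA.
Offset 24: leading byte 0xEB = 11101011 → 3-byte char #9 = EB AA BF.
Leading byte 0xEB = 11101011 matches 1110xxxx → 3-byte sequence.
Byte 1: 0xEB = 11101011, payload 1011 (4 bits).
Byte 2: 0xAA = 10101010 (10xxxxxx ✓), payload 101010.
Byte 3: 0xBF = 10111111 (10xxxxxx ✓), payload 111111.
Concatenate: 1011101010111111 = 0xBABF (16 bits → U+BABF).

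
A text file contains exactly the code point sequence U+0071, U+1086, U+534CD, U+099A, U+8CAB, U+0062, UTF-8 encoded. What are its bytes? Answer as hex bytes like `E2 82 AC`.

U+0071: 1-byte form → 71.
U+1086: 3-byte form → E1 82 86.
U+534CD: 4-byte form → F1 93 93 8D.
U+099A: 3-byte form → E0 A6 9A.
U+8CAB: 3-byte form → E8 B2 AB.
U+0062: 1-byte form → 62.
Concatenated (15 bytes): 71 E1 82 86 F1 93 93 8D E0 A6 9A E8 B2 AB 62.

71 E1 82 86 F1 93 93 8D E0 A6 9A E8 B2 AB 62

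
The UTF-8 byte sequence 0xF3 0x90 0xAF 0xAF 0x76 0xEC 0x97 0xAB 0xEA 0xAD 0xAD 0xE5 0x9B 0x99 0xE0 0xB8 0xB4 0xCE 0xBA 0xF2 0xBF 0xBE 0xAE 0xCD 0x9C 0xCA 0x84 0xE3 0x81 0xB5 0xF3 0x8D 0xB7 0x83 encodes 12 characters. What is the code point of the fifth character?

U+56D9

Offset 0: leading byte 0xF3 = 11110011 → 4-byte char #1 = F3 90 AF AF.
Offset 4: leading byte 0x76 = 01110110 → 1-byte char #2 = 76.
Offset 5: leading byte 0xEC = 11101100 → 3-byte char #3 = EC 97 AB.
Offset 8: leading byte 0xEA = 11101010 → 3-byte char #4 = EA AD AD.
Offset 11: leading byte 0xE5 = 11100101 → 3-byte char #5 = E5 9B 99.
Leading byte 0xE5 = 11100101 matches 1110xxxx → 3-byte sequence.
Byte 1: 0xE5 = 11100101, payload 0101 (4 bits).
Byte 2: 0x9B = 10011011 (10xxxxxx ✓), payload 011011.
Byte 3: 0x99 = 10011001 (10xxxxxx ✓), payload 011001.
Concatenate: 0101011011011001 = 0x56D9 (16 bits → U+56D9).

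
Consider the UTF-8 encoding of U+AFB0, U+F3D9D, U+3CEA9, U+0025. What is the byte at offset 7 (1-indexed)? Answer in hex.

0x9D

1-indexed offset 7 is 0-indexed offset 6.
U+AFB0 → 3-byte form EA BE B0 at offsets 0–2.
U+F3D9D → 4-byte form F3 B3 B6 9D at offsets 3–6.
Offset 6 falls in char 2's range; it's byte 4 of F3 B3 B6 9D = 0x9D.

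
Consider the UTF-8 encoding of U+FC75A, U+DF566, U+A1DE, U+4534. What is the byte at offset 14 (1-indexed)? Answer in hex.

1-indexed offset 14 is 0-indexed offset 13.
U+FC75A → 4-byte form F3 BC 9D 9A at offsets 0–3.
U+DF566 → 4-byte form F3 9F 95 A6 at offsets 4–7.
U+A1DE → 3-byte form EA 87 9E at offsets 8–10.
U+4534 → 3-byte form E4 94 B4 at offsets 11–13.
Offset 13 falls in char 4's range; it's byte 3 of E4 94 B4 = 0xB4.

0xB4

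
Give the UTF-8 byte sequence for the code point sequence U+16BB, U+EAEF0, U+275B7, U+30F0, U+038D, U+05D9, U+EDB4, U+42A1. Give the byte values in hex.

E1 9A BB F3 AA BB B0 F0 A7 96 B7 E3 83 B0 CE 8D D7 99 EE B6 B4 E4 8A A1

U+16BB: 3-byte form → E1 9A BB.
U+EAEF0: 4-byte form → F3 AA BB B0.
U+275B7: 4-byte form → F0 A7 96 B7.
U+30F0: 3-byte form → E3 83 B0.
U+038D: 2-byte form → CE 8D.
U+05D9: 2-byte form → D7 99.
U+EDB4: 3-byte form → EE B6 B4.
U+42A1: 3-byte form → E4 8A A1.
Concatenated (24 bytes): E1 9A BB F3 AA BB B0 F0 A7 96 B7 E3 83 B0 CE 8D D7 99 EE B6 B4 E4 8A A1.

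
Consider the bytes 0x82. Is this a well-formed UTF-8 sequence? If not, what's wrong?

Byte 0x82 = 10000010 has the form 10xxxxxx — a continuation byte — but there is no preceding leading byte.

invalid (continuation byte with no leading byte)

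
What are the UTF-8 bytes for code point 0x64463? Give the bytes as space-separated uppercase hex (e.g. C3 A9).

U+64463 = 0x64463 = 410723 decimal. In range U+10000–U+10FFFF → 4-byte form: 11110xxx 10xxxxxx 10xxxxxx 10xxxxxx.
Binary (21 bits): 001100100010001100011.
Split 3+6+6+6: 001 | 100100 | 010001 | 100011.
Byte 1: 11110001 = 0xF1.
Byte 2: 10100100 = 0xA4.
Byte 3: 10010001 = 0x91.
Byte 4: 10100011 = 0xA3.

F1 A4 91 A3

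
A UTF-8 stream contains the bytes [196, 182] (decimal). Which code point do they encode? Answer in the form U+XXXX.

Leading byte 0xC4 = 11000100 matches 110xxxxx → 2-byte sequence.
Byte 1: 0xC4 = 11000100, payload 00100 (5 bits).
Byte 2: 0xB6 = 10110110 (10xxxxxx ✓), payload 110110.
Concatenate: 00100110110 = 0x136 (11 bits → U+0136).

U+0136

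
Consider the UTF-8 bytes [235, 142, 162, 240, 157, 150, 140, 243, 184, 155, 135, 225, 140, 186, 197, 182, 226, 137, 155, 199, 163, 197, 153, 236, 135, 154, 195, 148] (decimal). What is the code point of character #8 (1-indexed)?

U+0159

Offset 0: leading byte 0xEB = 11101011 → 3-byte char #1 = EB 8E A2.
Offset 3: leading byte 0xF0 = 11110000 → 4-byte char #2 = F0 9D 96 8C.
Offset 7: leading byte 0xF3 = 11110011 → 4-byte char #3 = F3 B8 9B 87.
Offset 11: leading byte 0xE1 = 11100001 → 3-byte char #4 = E1 8C BA.
Offset 14: leading byte 0xC5 = 11000101 → 2-byte char #5 = C5 B6.
Offset 16: leading byte 0xE2 = 11100010 → 3-byte char #6 = E2 89 9B.
Offset 19: leading byte 0xC7 = 11000111 → 2-byte char #7 = C7 A3.
Offset 21: leading byte 0xC5 = 11000101 → 2-byte char #8 = C5 99.
Leading byte 0xC5 = 11000101 matches 110xxxxx → 2-byte sequence.
Byte 1: 0xC5 = 11000101, payload 00101 (5 bits).
Byte 2: 0x99 = 10011001 (10xxxxxx ✓), payload 011001.
Concatenate: 00101011001 = 0x159 (11 bits → U+0159).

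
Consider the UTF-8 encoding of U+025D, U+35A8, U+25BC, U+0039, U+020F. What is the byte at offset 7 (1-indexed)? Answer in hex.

1-indexed offset 7 is 0-indexed offset 6.
U+025D → 2-byte form C9 9D at offsets 0–1.
U+35A8 → 3-byte form E3 96 A8 at offsets 2–4.
U+25BC → 3-byte form E2 96 BC at offsets 5–7.
Offset 6 falls in char 3's range; it's byte 2 of E2 96 BC = 0x96.

0x96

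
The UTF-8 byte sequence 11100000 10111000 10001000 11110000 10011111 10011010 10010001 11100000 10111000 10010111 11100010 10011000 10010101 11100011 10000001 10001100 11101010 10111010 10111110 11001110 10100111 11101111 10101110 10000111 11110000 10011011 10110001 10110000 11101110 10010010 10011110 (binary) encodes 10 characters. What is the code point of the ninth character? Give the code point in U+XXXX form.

Offset 0: leading byte 0xE0 = 11100000 → 3-byte char #1 = E0 B8 88.
Offset 3: leading byte 0xF0 = 11110000 → 4-byte char #2 = F0 9F 9A 91.
Offset 7: leading byte 0xE0 = 11100000 → 3-byte char #3 = E0 B8 97.
Offset 10: leading byte 0xE2 = 11100010 → 3-byte char #4 = E2 98 95.
Offset 13: leading byte 0xE3 = 11100011 → 3-byte char #5 = E3 81 8C.
Offset 16: leading byte 0xEA = 11101010 → 3-byte char #6 = EA BA BE.
Offset 19: leading byte 0xCE = 11001110 → 2-byte char #7 = CE A7.
Offset 21: leading byte 0xEF = 11101111 → 3-byte char #8 = EF AE 87.
Offset 24: leading byte 0xF0 = 11110000 → 4-byte char #9 = F0 9B B1 B0.
Leading byte 0xF0 = 11110000 matches 11110xxx → 4-byte sequence.
Byte 1: 0xF0 = 11110000, payload 000 (3 bits).
Byte 2: 0x9B = 10011011 (10xxxxxx ✓), payload 011011.
Byte 3: 0xB1 = 10110001 (10xxxxxx ✓), payload 110001.
Byte 4: 0xB0 = 10110000 (10xxxxxx ✓), payload 110000.
Concatenate: 000011011110001110000 = 0x1BC70 (21 bits → U+1BC70).

U+1BC70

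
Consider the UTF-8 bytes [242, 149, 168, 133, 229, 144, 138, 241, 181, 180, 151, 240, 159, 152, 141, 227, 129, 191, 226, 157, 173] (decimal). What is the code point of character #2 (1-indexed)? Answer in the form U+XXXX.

Offset 0: leading byte 0xF2 = 11110010 → 4-byte char #1 = F2 95 A8 85.
Offset 4: leading byte 0xE5 = 11100101 → 3-byte char #2 = E5 90 8A.
Leading byte 0xE5 = 11100101 matches 1110xxxx → 3-byte sequence.
Byte 1: 0xE5 = 11100101, payload 0101 (4 bits).
Byte 2: 0x90 = 10010000 (10xxxxxx ✓), payload 010000.
Byte 3: 0x8A = 10001010 (10xxxxxx ✓), payload 001010.
Concatenate: 0101010000001010 = 0x540A (16 bits → U+540A).

U+540A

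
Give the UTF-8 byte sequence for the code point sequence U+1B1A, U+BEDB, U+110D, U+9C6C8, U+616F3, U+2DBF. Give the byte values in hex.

E1 AC 9A EB BB 9B E1 84 8D F2 9C 9B 88 F1 A1 9B B3 E2 B6 BF

U+1B1A: 3-byte form → E1 AC 9A.
U+BEDB: 3-byte form → EB BB 9B.
U+110D: 3-byte form → E1 84 8D.
U+9C6C8: 4-byte form → F2 9C 9B 88.
U+616F3: 4-byte form → F1 A1 9B B3.
U+2DBF: 3-byte form → E2 B6 BF.
Concatenated (20 bytes): E1 AC 9A EB BB 9B E1 84 8D F2 9C 9B 88 F1 A1 9B B3 E2 B6 BF.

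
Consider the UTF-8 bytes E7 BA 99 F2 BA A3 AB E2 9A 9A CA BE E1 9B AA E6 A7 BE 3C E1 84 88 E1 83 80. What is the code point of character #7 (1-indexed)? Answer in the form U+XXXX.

Offset 0: leading byte 0xE7 = 11100111 → 3-byte char #1 = E7 BA 99.
Offset 3: leading byte 0xF2 = 11110010 → 4-byte char #2 = F2 BA A3 AB.
Offset 7: leading byte 0xE2 = 11100010 → 3-byte char #3 = E2 9A 9A.
Offset 10: leading byte 0xCA = 11001010 → 2-byte char #4 = CA BE.
Offset 12: leading byte 0xE1 = 11100001 → 3-byte char #5 = E1 9B AA.
Offset 15: leading byte 0xE6 = 11100110 → 3-byte char #6 = E6 A7 BE.
Offset 18: leading byte 0x3C = 00111100 → 1-byte char #7 = 3C.
Leading byte 0x3C = 00111100 matches 0xxxxxxx → 1-byte sequence.
Byte 1: 0x3C = 00111100, payload 0111100 (7 bits).
Concatenate: 0111100 = 0x3C (7 bits → U+003C).

U+003C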